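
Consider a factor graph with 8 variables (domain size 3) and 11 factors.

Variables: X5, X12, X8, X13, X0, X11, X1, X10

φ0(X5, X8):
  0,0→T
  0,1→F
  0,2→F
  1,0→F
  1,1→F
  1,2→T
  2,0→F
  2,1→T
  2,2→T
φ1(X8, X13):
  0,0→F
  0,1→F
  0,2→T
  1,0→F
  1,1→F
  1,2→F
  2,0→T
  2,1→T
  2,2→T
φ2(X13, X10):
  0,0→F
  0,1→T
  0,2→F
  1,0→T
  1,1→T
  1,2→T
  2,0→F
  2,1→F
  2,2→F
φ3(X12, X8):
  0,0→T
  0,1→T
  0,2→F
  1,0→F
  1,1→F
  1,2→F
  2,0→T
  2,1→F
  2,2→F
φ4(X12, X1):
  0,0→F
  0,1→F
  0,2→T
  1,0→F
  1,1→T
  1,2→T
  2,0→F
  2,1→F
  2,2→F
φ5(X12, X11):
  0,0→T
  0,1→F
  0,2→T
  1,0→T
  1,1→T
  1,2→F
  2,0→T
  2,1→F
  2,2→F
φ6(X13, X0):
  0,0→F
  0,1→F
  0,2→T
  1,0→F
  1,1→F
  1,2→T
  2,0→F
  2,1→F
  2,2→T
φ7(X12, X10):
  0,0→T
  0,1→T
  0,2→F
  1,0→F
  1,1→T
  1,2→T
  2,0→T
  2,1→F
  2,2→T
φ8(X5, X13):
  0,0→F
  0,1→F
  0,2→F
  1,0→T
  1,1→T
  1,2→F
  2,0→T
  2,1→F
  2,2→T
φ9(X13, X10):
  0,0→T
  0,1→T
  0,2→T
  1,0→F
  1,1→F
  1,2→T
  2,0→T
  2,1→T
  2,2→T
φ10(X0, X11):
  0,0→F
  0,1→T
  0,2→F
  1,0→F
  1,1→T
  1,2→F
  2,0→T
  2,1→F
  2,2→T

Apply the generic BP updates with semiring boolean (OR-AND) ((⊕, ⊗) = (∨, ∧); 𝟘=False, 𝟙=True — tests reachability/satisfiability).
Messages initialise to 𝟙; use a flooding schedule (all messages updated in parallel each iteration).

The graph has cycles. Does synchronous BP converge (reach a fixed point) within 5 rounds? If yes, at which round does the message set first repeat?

NOT CONVERGED within 5 rounds

init: all messages = 𝟙 over 3 values
r1 m[φ0→X5] = [T, T, T]
r1 m[φ0→X8] = [T, T, T]
r1 m[φ1→X8] = [T, F, T]
r1 m[φ1→X13] = [T, T, T]
r1 m[φ2→X13] = [T, T, F]
r1 m[φ2→X10] = [T, T, T]
r1 m[φ3→X12] = [T, F, T]
r1 m[φ3→X8] = [T, T, F]
r1 m[φ4→X12] = [T, T, F]
r1 m[φ4→X1] = [F, T, T]
r1 m[φ5→X12] = [T, T, T]
r1 m[φ5→X11] = [T, T, T]
r1 m[φ6→X13] = [T, T, T]
r1 m[φ6→X0] = [F, F, T]
r1 m[φ7→X12] = [T, T, T]
r1 m[φ7→X10] = [T, T, T]
r1 m[φ8→X5] = [F, T, T]
r1 m[φ8→X13] = [T, T, T]
r1 m[φ9→X13] = [T, T, T]
r1 m[φ9→X10] = [T, T, T]
r1 m[φ10→X0] = [T, T, T]
r1 m[φ10→X11] = [T, T, T]
r1 m[X5→φ0] = [T, T, T]
r1 m[X5→φ8] = [T, T, T]
r1 m[X12→φ3] = [T, T, T]
r1 m[X12→φ4] = [T, T, T]
r1 m[X12→φ5] = [T, T, T]
r1 m[X12→φ7] = [T, T, T]
r1 m[X8→φ0] = [T, T, T]
r1 m[X8→φ1] = [T, T, T]
r1 m[X8→φ3] = [T, T, T]
r1 m[X13→φ1] = [T, T, T]
r1 m[X13→φ2] = [T, T, T]
r1 m[X13→φ6] = [T, T, T]
r1 m[X13→φ8] = [T, T, T]
r1 m[X13→φ9] = [T, T, T]
r1 m[X0→φ6] = [T, T, T]
r1 m[X0→φ10] = [T, T, T]
r1 m[X11→φ5] = [T, T, T]
r1 m[X11→φ10] = [T, T, T]
r1 m[X1→φ4] = [T, T, T]
r1 m[X10→φ2] = [T, T, T]
r1 m[X10→φ7] = [T, T, T]
r1 m[X10→φ9] = [T, T, T]
r2 m[φ0→X5] = [T, T, T]
r2 m[φ0→X8] = [T, T, T]
r2 m[φ1→X8] = [T, F, T]
r2 m[φ1→X13] = [T, T, T]
r2 m[φ2→X13] = [T, T, F]
r2 m[φ2→X10] = [T, T, T]
r2 m[φ3→X12] = [T, F, T]
r2 m[φ3→X8] = [T, T, F]
r2 m[φ4→X12] = [T, T, F]
r2 m[φ4→X1] = [F, T, T]
r2 m[φ5→X12] = [T, T, T]
r2 m[φ5→X11] = [T, T, T]
r2 m[φ6→X13] = [T, T, T]
r2 m[φ6→X0] = [F, F, T]
r2 m[φ7→X12] = [T, T, T]
r2 m[φ7→X10] = [T, T, T]
r2 m[φ8→X5] = [F, T, T]
r2 m[φ8→X13] = [T, T, T]
r2 m[φ9→X13] = [T, T, T]
r2 m[φ9→X10] = [T, T, T]
r2 m[φ10→X0] = [T, T, T]
r2 m[φ10→X11] = [T, T, T]
r2 m[X5→φ0] = [F, T, T]
r2 m[X5→φ8] = [T, T, T]
r2 m[X12→φ3] = [T, T, F]
r2 m[X12→φ4] = [T, F, T]
r2 m[X12→φ5] = [T, F, F]
r2 m[X12→φ7] = [T, F, F]
r2 m[X8→φ0] = [T, F, F]
r2 m[X8→φ1] = [T, T, F]
r2 m[X8→φ3] = [T, F, T]
r2 m[X13→φ1] = [T, T, F]
r2 m[X13→φ2] = [T, T, T]
r2 m[X13→φ6] = [T, T, F]
r2 m[X13→φ8] = [T, T, F]
r2 m[X13→φ9] = [T, T, F]
r2 m[X0→φ6] = [T, T, T]
r2 m[X0→φ10] = [F, F, T]
r2 m[X11→φ5] = [T, T, T]
r2 m[X11→φ10] = [T, T, T]
r2 m[X1→φ4] = [T, T, T]
r2 m[X10→φ2] = [T, T, T]
r2 m[X10→φ7] = [T, T, T]
r2 m[X10→φ9] = [T, T, T]
r3 m[φ0→X5] = [T, F, F]
r3 m[φ0→X8] = [F, T, T]
r3 m[φ1→X8] = [F, F, T]
r3 m[φ1→X13] = [F, F, T]
r3 m[φ2→X13] = [T, T, F]
r3 m[φ2→X10] = [T, T, T]
r3 m[φ3→X12] = [T, F, T]
r3 m[φ3→X8] = [T, T, F]
r3 m[φ4→X12] = [T, T, F]
r3 m[φ4→X1] = [F, F, T]
r3 m[φ5→X12] = [T, T, T]
r3 m[φ5→X11] = [T, F, T]
r3 m[φ6→X13] = [T, T, T]
r3 m[φ6→X0] = [F, F, T]
r3 m[φ7→X12] = [T, T, T]
r3 m[φ7→X10] = [T, T, F]
r3 m[φ8→X5] = [F, T, T]
r3 m[φ8→X13] = [T, T, T]
r3 m[φ9→X13] = [T, T, T]
r3 m[φ9→X10] = [T, T, T]
r3 m[φ10→X0] = [T, T, T]
r3 m[φ10→X11] = [T, F, T]
r3 m[X5→φ0] = [F, T, T]
r3 m[X5→φ8] = [T, T, T]
r3 m[X12→φ3] = [T, T, F]
r3 m[X12→φ4] = [T, F, T]
r3 m[X12→φ5] = [T, F, F]
r3 m[X12→φ7] = [T, F, F]
r3 m[X8→φ0] = [T, F, F]
r3 m[X8→φ1] = [T, T, F]
r3 m[X8→φ3] = [T, F, T]
r3 m[X13→φ1] = [T, T, F]
r3 m[X13→φ2] = [T, T, T]
r3 m[X13→φ6] = [T, T, F]
r3 m[X13→φ8] = [T, T, F]
r3 m[X13→φ9] = [T, T, F]
r3 m[X0→φ6] = [T, T, T]
r3 m[X0→φ10] = [F, F, T]
r3 m[X11→φ5] = [T, T, T]
r3 m[X11→φ10] = [T, T, T]
r3 m[X1→φ4] = [T, T, T]
r3 m[X10→φ2] = [T, T, T]
r3 m[X10→φ7] = [T, T, T]
r3 m[X10→φ9] = [T, T, T]
r4 m[φ0→X5] = [T, F, F]
r4 m[φ0→X8] = [F, T, T]
r4 m[φ1→X8] = [F, F, T]
r4 m[φ1→X13] = [F, F, T]
r4 m[φ2→X13] = [T, T, F]
r4 m[φ2→X10] = [T, T, T]
r4 m[φ3→X12] = [T, F, T]
r4 m[φ3→X8] = [T, T, F]
r4 m[φ4→X12] = [T, T, F]
r4 m[φ4→X1] = [F, F, T]
r4 m[φ5→X12] = [T, T, T]
r4 m[φ5→X11] = [T, F, T]
r4 m[φ6→X13] = [T, T, T]
r4 m[φ6→X0] = [F, F, T]
r4 m[φ7→X12] = [T, T, T]
r4 m[φ7→X10] = [T, T, F]
r4 m[φ8→X5] = [F, T, T]
r4 m[φ8→X13] = [T, T, T]
r4 m[φ9→X13] = [T, T, T]
r4 m[φ9→X10] = [T, T, T]
r4 m[φ10→X0] = [T, T, T]
r4 m[φ10→X11] = [T, F, T]
r4 m[X5→φ0] = [F, T, T]
r4 m[X5→φ8] = [T, F, F]
r4 m[X12→φ3] = [T, T, F]
r4 m[X12→φ4] = [T, F, T]
r4 m[X12→φ5] = [T, F, F]
r4 m[X12→φ7] = [T, F, F]
r4 m[X8→φ0] = [F, F, F]
r4 m[X8→φ1] = [F, T, F]
r4 m[X8→φ3] = [F, F, T]
r4 m[X13→φ1] = [T, T, F]
r4 m[X13→φ2] = [F, F, T]
r4 m[X13→φ6] = [F, F, F]
r4 m[X13→φ8] = [F, F, F]
r4 m[X13→φ9] = [F, F, F]
r4 m[X0→φ6] = [T, T, T]
r4 m[X0→φ10] = [F, F, T]
r4 m[X11→φ5] = [T, F, T]
r4 m[X11→φ10] = [T, F, T]
r4 m[X1→φ4] = [T, T, T]
r4 m[X10→φ2] = [T, T, F]
r4 m[X10→φ7] = [T, T, T]
r4 m[X10→φ9] = [T, T, F]
r5 m[φ0→X5] = [F, F, F]
r5 m[φ0→X8] = [F, T, T]
r5 m[φ1→X8] = [F, F, T]
r5 m[φ1→X13] = [F, F, F]
r5 m[φ2→X13] = [T, T, F]
r5 m[φ2→X10] = [F, F, F]
r5 m[φ3→X12] = [F, F, F]
r5 m[φ3→X8] = [T, T, F]
r5 m[φ4→X12] = [T, T, F]
r5 m[φ4→X1] = [F, F, T]
r5 m[φ5→X12] = [T, T, T]
r5 m[φ5→X11] = [T, F, T]
r5 m[φ6→X13] = [T, T, T]
r5 m[φ6→X0] = [F, F, F]
r5 m[φ7→X12] = [T, T, T]
r5 m[φ7→X10] = [T, T, F]
r5 m[φ8→X5] = [F, F, F]
r5 m[φ8→X13] = [F, F, F]
r5 m[φ9→X13] = [T, F, T]
r5 m[φ9→X10] = [F, F, F]
r5 m[φ10→X0] = [F, F, T]
r5 m[φ10→X11] = [T, F, T]
r5 m[X5→φ0] = [F, T, T]
r5 m[X5→φ8] = [T, F, F]
r5 m[X12→φ3] = [T, T, F]
r5 m[X12→φ4] = [T, F, T]
r5 m[X12→φ5] = [T, F, F]
r5 m[X12→φ7] = [T, F, F]
r5 m[X8→φ0] = [F, F, F]
r5 m[X8→φ1] = [F, T, F]
r5 m[X8→φ3] = [F, F, T]
r5 m[X13→φ1] = [T, T, F]
r5 m[X13→φ2] = [F, F, T]
r5 m[X13→φ6] = [F, F, F]
r5 m[X13→φ8] = [F, F, F]
r5 m[X13→φ9] = [F, F, F]
r5 m[X0→φ6] = [T, T, T]
r5 m[X0→φ10] = [F, F, T]
r5 m[X11→φ5] = [T, F, T]
r5 m[X11→φ10] = [T, F, T]
r5 m[X1→φ4] = [T, T, T]
r5 m[X10→φ2] = [T, T, F]
r5 m[X10→φ7] = [T, T, T]
r5 m[X10→φ9] = [T, T, F]
no fixed point within 5 rounds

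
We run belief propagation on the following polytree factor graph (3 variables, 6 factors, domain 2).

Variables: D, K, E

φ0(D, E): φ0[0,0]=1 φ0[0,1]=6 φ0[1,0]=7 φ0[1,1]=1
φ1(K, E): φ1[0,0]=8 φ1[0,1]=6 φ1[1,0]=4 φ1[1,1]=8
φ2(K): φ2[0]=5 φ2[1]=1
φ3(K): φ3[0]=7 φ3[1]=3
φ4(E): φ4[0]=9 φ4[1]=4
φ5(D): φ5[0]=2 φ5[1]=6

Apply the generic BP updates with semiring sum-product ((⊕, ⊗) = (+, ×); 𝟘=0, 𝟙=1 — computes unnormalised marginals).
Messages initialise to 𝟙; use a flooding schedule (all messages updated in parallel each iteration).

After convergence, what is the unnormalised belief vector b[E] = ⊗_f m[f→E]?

b[E] = [115632, 16848]

init: all messages = 𝟙 over 2 values
r1 m[φ0→D] = [7, 8]
r1 m[φ0→E] = [8, 7]
r1 m[φ1→K] = [14, 12]
r1 m[φ1→E] = [12, 14]
r1 m[φ2→K] = [5, 1]
r1 m[φ3→K] = [7, 3]
r1 m[φ4→E] = [9, 4]
r1 m[φ5→D] = [2, 6]
r1 m[D→φ0] = [1, 1]
r1 m[D→φ5] = [1, 1]
r1 m[K→φ1] = [1, 1]
r1 m[K→φ2] = [1, 1]
r1 m[K→φ3] = [1, 1]
r1 m[E→φ0] = [1, 1]
r1 m[E→φ1] = [1, 1]
r1 m[E→φ4] = [1, 1]
r2 m[φ0→D] = [7, 8]
r2 m[φ0→E] = [8, 7]
r2 m[φ1→K] = [14, 12]
r2 m[φ1→E] = [12, 14]
r2 m[φ2→K] = [5, 1]
r2 m[φ3→K] = [7, 3]
r2 m[φ4→E] = [9, 4]
r2 m[φ5→D] = [2, 6]
r2 m[D→φ0] = [2, 6]
r2 m[D→φ5] = [7, 8]
r2 m[K→φ1] = [35, 3]
r2 m[K→φ2] = [98, 36]
r2 m[K→φ3] = [70, 12]
r2 m[E→φ0] = [108, 56]
r2 m[E→φ1] = [72, 28]
r2 m[E→φ4] = [96, 98]
r3 m[φ0→D] = [444, 812]
r3 m[φ0→E] = [44, 18]
r3 m[φ1→K] = [744, 512]
r3 m[φ1→E] = [292, 234]
r3 m[φ2→K] = [5, 1]
r3 m[φ3→K] = [7, 3]
r3 m[φ4→E] = [9, 4]
r3 m[φ5→D] = [2, 6]
r3 m[D→φ0] = [2, 6]
r3 m[D→φ5] = [7, 8]
r3 m[K→φ1] = [35, 3]
r3 m[K→φ2] = [98, 36]
r3 m[K→φ3] = [70, 12]
r3 m[E→φ0] = [108, 56]
r3 m[E→φ1] = [72, 28]
r3 m[E→φ4] = [96, 98]
r4 m[φ0→D] = [444, 812]
r4 m[φ0→E] = [44, 18]
r4 m[φ1→K] = [744, 512]
r4 m[φ1→E] = [292, 234]
r4 m[φ2→K] = [5, 1]
r4 m[φ3→K] = [7, 3]
r4 m[φ4→E] = [9, 4]
r4 m[φ5→D] = [2, 6]
r4 m[D→φ0] = [2, 6]
r4 m[D→φ5] = [444, 812]
r4 m[K→φ1] = [35, 3]
r4 m[K→φ2] = [5208, 1536]
r4 m[K→φ3] = [3720, 512]
r4 m[E→φ0] = [2628, 936]
r4 m[E→φ1] = [396, 72]
r4 m[E→φ4] = [12848, 4212]
r5 m[φ0→D] = [8244, 19332]
r5 m[φ0→E] = [44, 18]
r5 m[φ1→K] = [3600, 2160]
r5 m[φ1→E] = [292, 234]
r5 m[φ2→K] = [5, 1]
r5 m[φ3→K] = [7, 3]
r5 m[φ4→E] = [9, 4]
r5 m[φ5→D] = [2, 6]
r5 m[D→φ0] = [2, 6]
r5 m[D→φ5] = [444, 812]
r5 m[K→φ1] = [35, 3]
r5 m[K→φ2] = [5208, 1536]
r5 m[K→φ3] = [3720, 512]
r5 m[E→φ0] = [2628, 936]
r5 m[E→φ1] = [396, 72]
r5 m[E→φ4] = [12848, 4212]
r6 m[φ0→D] = [8244, 19332]
r6 m[φ0→E] = [44, 18]
r6 m[φ1→K] = [3600, 2160]
r6 m[φ1→E] = [292, 234]
r6 m[φ2→K] = [5, 1]
r6 m[φ3→K] = [7, 3]
r6 m[φ4→E] = [9, 4]
r6 m[φ5→D] = [2, 6]
r6 m[D→φ0] = [2, 6]
r6 m[D→φ5] = [8244, 19332]
r6 m[K→φ1] = [35, 3]
r6 m[K→φ2] = [25200, 6480]
r6 m[K→φ3] = [18000, 2160]
r6 m[E→φ0] = [2628, 936]
r6 m[E→φ1] = [396, 72]
r6 m[E→φ4] = [12848, 4212]
r7 m[φ0→D] = [8244, 19332]
r7 m[φ0→E] = [44, 18]
r7 m[φ1→K] = [3600, 2160]
r7 m[φ1→E] = [292, 234]
r7 m[φ2→K] = [5, 1]
r7 m[φ3→K] = [7, 3]
r7 m[φ4→E] = [9, 4]
r7 m[φ5→D] = [2, 6]
r7 m[D→φ0] = [2, 6]
r7 m[D→φ5] = [8244, 19332]
r7 m[K→φ1] = [35, 3]
r7 m[K→φ2] = [25200, 6480]
r7 m[K→φ3] = [18000, 2160]
r7 m[E→φ0] = [2628, 936]
r7 m[E→φ1] = [396, 72]
r7 m[E→φ4] = [12848, 4212]
fixed point reached at round 7
b[E] = ⊗ incoming = [115632, 16848]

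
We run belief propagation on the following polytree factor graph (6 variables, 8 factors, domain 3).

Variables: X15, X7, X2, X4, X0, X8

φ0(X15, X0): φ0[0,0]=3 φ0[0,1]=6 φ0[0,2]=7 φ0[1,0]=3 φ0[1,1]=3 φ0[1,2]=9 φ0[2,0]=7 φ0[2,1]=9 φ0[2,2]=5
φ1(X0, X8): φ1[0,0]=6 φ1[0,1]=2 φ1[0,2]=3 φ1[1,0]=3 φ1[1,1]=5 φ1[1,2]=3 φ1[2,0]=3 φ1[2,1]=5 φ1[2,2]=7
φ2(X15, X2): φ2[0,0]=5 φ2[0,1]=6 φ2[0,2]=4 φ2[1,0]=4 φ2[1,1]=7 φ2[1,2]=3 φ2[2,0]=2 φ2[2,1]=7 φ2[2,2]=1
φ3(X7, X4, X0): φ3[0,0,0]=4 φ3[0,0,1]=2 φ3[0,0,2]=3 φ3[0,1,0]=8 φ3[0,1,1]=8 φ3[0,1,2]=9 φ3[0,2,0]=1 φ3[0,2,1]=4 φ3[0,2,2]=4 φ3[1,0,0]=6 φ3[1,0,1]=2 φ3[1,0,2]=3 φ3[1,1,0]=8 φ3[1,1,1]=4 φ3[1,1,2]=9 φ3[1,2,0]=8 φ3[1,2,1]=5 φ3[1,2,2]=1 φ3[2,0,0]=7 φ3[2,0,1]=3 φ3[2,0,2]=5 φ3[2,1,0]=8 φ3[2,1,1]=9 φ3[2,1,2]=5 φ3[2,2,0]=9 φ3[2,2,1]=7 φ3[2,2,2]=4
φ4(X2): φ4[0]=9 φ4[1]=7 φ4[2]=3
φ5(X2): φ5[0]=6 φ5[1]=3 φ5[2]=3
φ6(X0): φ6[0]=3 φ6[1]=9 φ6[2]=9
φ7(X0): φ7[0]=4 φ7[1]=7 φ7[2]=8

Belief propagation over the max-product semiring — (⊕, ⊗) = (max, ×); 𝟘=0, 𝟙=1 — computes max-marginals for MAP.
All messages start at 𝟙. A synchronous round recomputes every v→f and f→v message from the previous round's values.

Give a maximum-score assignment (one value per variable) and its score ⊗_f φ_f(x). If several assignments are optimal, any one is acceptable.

init: all messages = 𝟙 over 3 values
r1 m[φ0→X15] = [7, 9, 9]
r1 m[φ0→X0] = [7, 9, 9]
r1 m[φ1→X0] = [6, 5, 7]
r1 m[φ1→X8] = [6, 5, 7]
r1 m[φ2→X15] = [6, 7, 7]
r1 m[φ2→X2] = [5, 7, 4]
r1 m[φ3→X7] = [9, 9, 9]
r1 m[φ3→X4] = [7, 9, 9]
r1 m[φ3→X0] = [9, 9, 9]
r1 m[φ4→X2] = [9, 7, 3]
r1 m[φ5→X2] = [6, 3, 3]
r1 m[φ6→X0] = [3, 9, 9]
r1 m[φ7→X0] = [4, 7, 8]
r1 m[X15→φ0] = [1, 1, 1]
r1 m[X15→φ2] = [1, 1, 1]
r1 m[X7→φ3] = [1, 1, 1]
r1 m[X2→φ2] = [1, 1, 1]
r1 m[X2→φ4] = [1, 1, 1]
r1 m[X2→φ5] = [1, 1, 1]
r1 m[X4→φ3] = [1, 1, 1]
r1 m[X0→φ0] = [1, 1, 1]
r1 m[X0→φ1] = [1, 1, 1]
r1 m[X0→φ3] = [1, 1, 1]
r1 m[X0→φ6] = [1, 1, 1]
r1 m[X0→φ7] = [1, 1, 1]
r1 m[X8→φ1] = [1, 1, 1]
r2 m[φ0→X15] = [7, 9, 9]
r2 m[φ0→X0] = [7, 9, 9]
r2 m[φ1→X0] = [6, 5, 7]
r2 m[φ1→X8] = [6, 5, 7]
r2 m[φ2→X15] = [6, 7, 7]
r2 m[φ2→X2] = [5, 7, 4]
r2 m[φ3→X7] = [9, 9, 9]
r2 m[φ3→X4] = [7, 9, 9]
r2 m[φ3→X0] = [9, 9, 9]
r2 m[φ4→X2] = [9, 7, 3]
r2 m[φ5→X2] = [6, 3, 3]
r2 m[φ6→X0] = [3, 9, 9]
r2 m[φ7→X0] = [4, 7, 8]
r2 m[X15→φ0] = [6, 7, 7]
r2 m[X15→φ2] = [7, 9, 9]
r2 m[X7→φ3] = [1, 1, 1]
r2 m[X2→φ2] = [54, 21, 9]
r2 m[X2→φ4] = [30, 21, 12]
r2 m[X2→φ5] = [45, 49, 12]
r2 m[X4→φ3] = [1, 1, 1]
r2 m[X0→φ0] = [648, 2835, 4536]
r2 m[X0→φ1] = [756, 5103, 5832]
r2 m[X0→φ3] = [504, 2835, 4536]
r2 m[X0→φ6] = [1512, 2835, 4536]
r2 m[X0→φ7] = [1134, 3645, 5103]
r2 m[X8→φ1] = [1, 1, 1]
r3 m[φ0→X15] = [31752, 40824, 25515]
r3 m[φ0→X0] = [49, 63, 63]
r3 m[φ1→X0] = [6, 5, 7]
r3 m[φ1→X8] = [17496, 29160, 40824]
r3 m[φ2→X15] = [270, 216, 147]
r3 m[φ2→X2] = [36, 63, 28]
r3 m[φ3→X7] = [40824, 40824, 25515]
r3 m[φ3→X4] = [22680, 40824, 19845]
r3 m[φ3→X0] = [9, 9, 9]
r3 m[φ4→X2] = [9, 7, 3]
r3 m[φ5→X2] = [6, 3, 3]
r3 m[φ6→X0] = [3, 9, 9]
r3 m[φ7→X0] = [4, 7, 8]
r3 m[X15→φ0] = [6, 7, 7]
r3 m[X15→φ2] = [7, 9, 9]
r3 m[X7→φ3] = [1, 1, 1]
r3 m[X2→φ2] = [54, 21, 9]
r3 m[X2→φ4] = [30, 21, 12]
r3 m[X2→φ5] = [45, 49, 12]
r3 m[X4→φ3] = [1, 1, 1]
r3 m[X0→φ0] = [648, 2835, 4536]
r3 m[X0→φ1] = [756, 5103, 5832]
r3 m[X0→φ3] = [504, 2835, 4536]
r3 m[X0→φ6] = [1512, 2835, 4536]
r3 m[X0→φ7] = [1134, 3645, 5103]
r3 m[X8→φ1] = [1, 1, 1]
r4 m[φ0→X15] = [31752, 40824, 25515]
r4 m[φ0→X0] = [49, 63, 63]
r4 m[φ1→X0] = [6, 5, 7]
r4 m[φ1→X8] = [17496, 29160, 40824]
r4 m[φ2→X15] = [270, 216, 147]
r4 m[φ2→X2] = [36, 63, 28]
r4 m[φ3→X7] = [40824, 40824, 25515]
r4 m[φ3→X4] = [22680, 40824, 19845]
r4 m[φ3→X0] = [9, 9, 9]
r4 m[φ4→X2] = [9, 7, 3]
r4 m[φ5→X2] = [6, 3, 3]
r4 m[φ6→X0] = [3, 9, 9]
r4 m[φ7→X0] = [4, 7, 8]
r4 m[X15→φ0] = [270, 216, 147]
r4 m[X15→φ2] = [31752, 40824, 25515]
r4 m[X7→φ3] = [1, 1, 1]
r4 m[X2→φ2] = [54, 21, 9]
r4 m[X2→φ4] = [216, 189, 84]
r4 m[X2→φ5] = [324, 441, 84]
r4 m[X4→φ3] = [1, 1, 1]
r4 m[X0→φ0] = [648, 2835, 4536]
r4 m[X0→φ1] = [5292, 35721, 40824]
r4 m[X0→φ3] = [3528, 19845, 31752]
r4 m[X0→φ6] = [10584, 19845, 31752]
r4 m[X0→φ7] = [7938, 25515, 35721]
r4 m[X8→φ1] = [1, 1, 1]
r5 m[φ0→X15] = [31752, 40824, 25515]
r5 m[φ0→X0] = [1029, 1620, 1944]
r5 m[φ1→X0] = [6, 5, 7]
r5 m[φ1→X8] = [122472, 204120, 285768]
r5 m[φ2→X15] = [270, 216, 147]
r5 m[φ2→X2] = [163296, 285768, 127008]
r5 m[φ3→X7] = [285768, 285768, 178605]
r5 m[φ3→X4] = [158760, 285768, 138915]
r5 m[φ3→X0] = [9, 9, 9]
r5 m[φ4→X2] = [9, 7, 3]
r5 m[φ5→X2] = [6, 3, 3]
r5 m[φ6→X0] = [3, 9, 9]
r5 m[φ7→X0] = [4, 7, 8]
r5 m[X15→φ0] = [270, 216, 147]
r5 m[X15→φ2] = [31752, 40824, 25515]
r5 m[X7→φ3] = [1, 1, 1]
r5 m[X2→φ2] = [54, 21, 9]
r5 m[X2→φ4] = [216, 189, 84]
r5 m[X2→φ5] = [324, 441, 84]
r5 m[X4→φ3] = [1, 1, 1]
r5 m[X0→φ0] = [648, 2835, 4536]
r5 m[X0→φ1] = [5292, 35721, 40824]
r5 m[X0→φ3] = [3528, 19845, 31752]
r5 m[X0→φ6] = [10584, 19845, 31752]
r5 m[X0→φ7] = [7938, 25515, 35721]
r5 m[X8→φ1] = [1, 1, 1]
r6 m[φ0→X15] = [31752, 40824, 25515]
r6 m[φ0→X0] = [1029, 1620, 1944]
r6 m[φ1→X0] = [6, 5, 7]
r6 m[φ1→X8] = [122472, 204120, 285768]
r6 m[φ2→X15] = [270, 216, 147]
r6 m[φ2→X2] = [163296, 285768, 127008]
r6 m[φ3→X7] = [285768, 285768, 178605]
r6 m[φ3→X4] = [158760, 285768, 138915]
r6 m[φ3→X0] = [9, 9, 9]
r6 m[φ4→X2] = [9, 7, 3]
r6 m[φ5→X2] = [6, 3, 3]
r6 m[φ6→X0] = [3, 9, 9]
r6 m[φ7→X0] = [4, 7, 8]
r6 m[X15→φ0] = [270, 216, 147]
r6 m[X15→φ2] = [31752, 40824, 25515]
r6 m[X7→φ3] = [1, 1, 1]
r6 m[X2→φ2] = [54, 21, 9]
r6 m[X2→φ4] = [979776, 857304, 381024]
r6 m[X2→φ5] = [1469664, 2000376, 381024]
r6 m[X4→φ3] = [1, 1, 1]
r6 m[X0→φ0] = [648, 2835, 4536]
r6 m[X0→φ1] = [111132, 918540, 1259712]
r6 m[X0→φ3] = [74088, 510300, 979776]
r6 m[X0→φ6] = [222264, 510300, 979776]
r6 m[X0→φ7] = [166698, 656100, 1102248]
r6 m[X8→φ1] = [1, 1, 1]
r7 m[φ0→X15] = [31752, 40824, 25515]
r7 m[φ0→X0] = [1029, 1620, 1944]
r7 m[φ1→X0] = [6, 5, 7]
r7 m[φ1→X8] = [3779136, 6298560, 8817984]
r7 m[φ2→X15] = [270, 216, 147]
r7 m[φ2→X2] = [163296, 285768, 127008]
r7 m[φ3→X7] = [8817984, 8817984, 4898880]
r7 m[φ3→X4] = [4898880, 8817984, 3919104]
r7 m[φ3→X0] = [9, 9, 9]
r7 m[φ4→X2] = [9, 7, 3]
r7 m[φ5→X2] = [6, 3, 3]
r7 m[φ6→X0] = [3, 9, 9]
r7 m[φ7→X0] = [4, 7, 8]
r7 m[X15→φ0] = [270, 216, 147]
r7 m[X15→φ2] = [31752, 40824, 25515]
r7 m[X7→φ3] = [1, 1, 1]
r7 m[X2→φ2] = [54, 21, 9]
r7 m[X2→φ4] = [979776, 857304, 381024]
r7 m[X2→φ5] = [1469664, 2000376, 381024]
r7 m[X4→φ3] = [1, 1, 1]
r7 m[X0→φ0] = [648, 2835, 4536]
r7 m[X0→φ1] = [111132, 918540, 1259712]
r7 m[X0→φ3] = [74088, 510300, 979776]
r7 m[X0→φ6] = [222264, 510300, 979776]
r7 m[X0→φ7] = [166698, 656100, 1102248]
r7 m[X8→φ1] = [1, 1, 1]
r8 m[φ0→X15] = [31752, 40824, 25515]
r8 m[φ0→X0] = [1029, 1620, 1944]
r8 m[φ1→X0] = [6, 5, 7]
r8 m[φ1→X8] = [3779136, 6298560, 8817984]
r8 m[φ2→X15] = [270, 216, 147]
r8 m[φ2→X2] = [163296, 285768, 127008]
r8 m[φ3→X7] = [8817984, 8817984, 4898880]
r8 m[φ3→X4] = [4898880, 8817984, 3919104]
r8 m[φ3→X0] = [9, 9, 9]
r8 m[φ4→X2] = [9, 7, 3]
r8 m[φ5→X2] = [6, 3, 3]
r8 m[φ6→X0] = [3, 9, 9]
r8 m[φ7→X0] = [4, 7, 8]
r8 m[X15→φ0] = [270, 216, 147]
r8 m[X15→φ2] = [31752, 40824, 25515]
r8 m[X7→φ3] = [1, 1, 1]
r8 m[X2→φ2] = [54, 21, 9]
r8 m[X2→φ4] = [979776, 857304, 381024]
r8 m[X2→φ5] = [1469664, 2000376, 381024]
r8 m[X4→φ3] = [1, 1, 1]
r8 m[X0→φ0] = [648, 2835, 4536]
r8 m[X0→φ1] = [111132, 918540, 1259712]
r8 m[X0→φ3] = [74088, 510300, 979776]
r8 m[X0→φ6] = [222264, 510300, 979776]
r8 m[X0→φ7] = [166698, 656100, 1102248]
r8 m[X8→φ1] = [1, 1, 1]
fixed point reached at round 8
traceback from X15: (X15=1, X7=0, X2=0, X4=1, X0=2, X8=2), score=8817984

assignment: (X15=1, X7=0, X2=0, X4=1, X0=2, X8=2); score = 8817984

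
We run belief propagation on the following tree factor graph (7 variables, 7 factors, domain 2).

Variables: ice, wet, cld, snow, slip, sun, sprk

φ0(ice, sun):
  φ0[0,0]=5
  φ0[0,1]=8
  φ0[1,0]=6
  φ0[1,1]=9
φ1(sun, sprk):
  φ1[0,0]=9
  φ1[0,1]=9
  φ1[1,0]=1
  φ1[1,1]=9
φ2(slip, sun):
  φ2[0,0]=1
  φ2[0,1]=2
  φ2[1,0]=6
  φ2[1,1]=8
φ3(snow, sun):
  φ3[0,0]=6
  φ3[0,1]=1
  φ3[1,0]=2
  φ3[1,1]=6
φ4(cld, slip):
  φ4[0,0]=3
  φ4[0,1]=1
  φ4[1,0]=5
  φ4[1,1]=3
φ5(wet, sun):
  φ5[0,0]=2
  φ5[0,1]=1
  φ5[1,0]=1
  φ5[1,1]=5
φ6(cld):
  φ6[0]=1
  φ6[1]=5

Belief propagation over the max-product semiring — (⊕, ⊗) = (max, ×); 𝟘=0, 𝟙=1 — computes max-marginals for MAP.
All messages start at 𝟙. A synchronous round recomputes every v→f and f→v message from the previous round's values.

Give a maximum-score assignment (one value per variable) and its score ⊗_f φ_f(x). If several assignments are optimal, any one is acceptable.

assignment: (ice=1, wet=1, cld=1, snow=1, slip=1, sun=1, sprk=1); score = 291600

init: all messages = 𝟙 over 2 values
r1 m[φ0→ice] = [8, 9]
r1 m[φ0→sun] = [6, 9]
r1 m[φ1→sun] = [9, 9]
r1 m[φ1→sprk] = [9, 9]
r1 m[φ2→slip] = [2, 8]
r1 m[φ2→sun] = [6, 8]
r1 m[φ3→snow] = [6, 6]
r1 m[φ3→sun] = [6, 6]
r1 m[φ4→cld] = [3, 5]
r1 m[φ4→slip] = [5, 3]
r1 m[φ5→wet] = [2, 5]
r1 m[φ5→sun] = [2, 5]
r1 m[φ6→cld] = [1, 5]
r1 m[ice→φ0] = [1, 1]
r1 m[wet→φ5] = [1, 1]
r1 m[cld→φ4] = [1, 1]
r1 m[cld→φ6] = [1, 1]
r1 m[snow→φ3] = [1, 1]
r1 m[slip→φ2] = [1, 1]
r1 m[slip→φ4] = [1, 1]
r1 m[sun→φ0] = [1, 1]
r1 m[sun→φ1] = [1, 1]
r1 m[sun→φ2] = [1, 1]
r1 m[sun→φ3] = [1, 1]
r1 m[sun→φ5] = [1, 1]
r1 m[sprk→φ1] = [1, 1]
r2 m[φ0→ice] = [8, 9]
r2 m[φ0→sun] = [6, 9]
r2 m[φ1→sun] = [9, 9]
r2 m[φ1→sprk] = [9, 9]
r2 m[φ2→slip] = [2, 8]
r2 m[φ2→sun] = [6, 8]
r2 m[φ3→snow] = [6, 6]
r2 m[φ3→sun] = [6, 6]
r2 m[φ4→cld] = [3, 5]
r2 m[φ4→slip] = [5, 3]
r2 m[φ5→wet] = [2, 5]
r2 m[φ5→sun] = [2, 5]
r2 m[φ6→cld] = [1, 5]
r2 m[ice→φ0] = [1, 1]
r2 m[wet→φ5] = [1, 1]
r2 m[cld→φ4] = [1, 5]
r2 m[cld→φ6] = [3, 5]
r2 m[snow→φ3] = [1, 1]
r2 m[slip→φ2] = [5, 3]
r2 m[slip→φ4] = [2, 8]
r2 m[sun→φ0] = [648, 2160]
r2 m[sun→φ1] = [432, 2160]
r2 m[sun→φ2] = [648, 2430]
r2 m[sun→φ3] = [648, 3240]
r2 m[sun→φ5] = [1944, 3888]
r2 m[sprk→φ1] = [1, 1]
r3 m[φ0→ice] = [17280, 19440]
r3 m[φ0→sun] = [6, 9]
r3 m[φ1→sun] = [9, 9]
r3 m[φ1→sprk] = [3888, 19440]
r3 m[φ2→slip] = [4860, 19440]
r3 m[φ2→sun] = [18, 24]
r3 m[φ3→snow] = [3888, 19440]
r3 m[φ3→sun] = [6, 6]
r3 m[φ4→cld] = [8, 24]
r3 m[φ4→slip] = [25, 15]
r3 m[φ5→wet] = [3888, 19440]
r3 m[φ5→sun] = [2, 5]
r3 m[φ6→cld] = [1, 5]
r3 m[ice→φ0] = [1, 1]
r3 m[wet→φ5] = [1, 1]
r3 m[cld→φ4] = [1, 5]
r3 m[cld→φ6] = [3, 5]
r3 m[snow→φ3] = [1, 1]
r3 m[slip→φ2] = [5, 3]
r3 m[slip→φ4] = [2, 8]
r3 m[sun→φ0] = [648, 2160]
r3 m[sun→φ1] = [432, 2160]
r3 m[sun→φ2] = [648, 2430]
r3 m[sun→φ3] = [648, 3240]
r3 m[sun→φ5] = [1944, 3888]
r3 m[sprk→φ1] = [1, 1]
r4 m[φ0→ice] = [17280, 19440]
r4 m[φ0→sun] = [6, 9]
r4 m[φ1→sun] = [9, 9]
r4 m[φ1→sprk] = [3888, 19440]
r4 m[φ2→slip] = [4860, 19440]
r4 m[φ2→sun] = [18, 24]
r4 m[φ3→snow] = [3888, 19440]
r4 m[φ3→sun] = [6, 6]
r4 m[φ4→cld] = [8, 24]
r4 m[φ4→slip] = [25, 15]
r4 m[φ5→wet] = [3888, 19440]
r4 m[φ5→sun] = [2, 5]
r4 m[φ6→cld] = [1, 5]
r4 m[ice→φ0] = [1, 1]
r4 m[wet→φ5] = [1, 1]
r4 m[cld→φ4] = [1, 5]
r4 m[cld→φ6] = [8, 24]
r4 m[snow→φ3] = [1, 1]
r4 m[slip→φ2] = [25, 15]
r4 m[slip→φ4] = [4860, 19440]
r4 m[sun→φ0] = [1944, 6480]
r4 m[sun→φ1] = [1296, 6480]
r4 m[sun→φ2] = [648, 2430]
r4 m[sun→φ3] = [1944, 9720]
r4 m[sun→φ5] = [5832, 11664]
r4 m[sprk→φ1] = [1, 1]
r5 m[φ0→ice] = [51840, 58320]
r5 m[φ0→sun] = [6, 9]
r5 m[φ1→sun] = [9, 9]
r5 m[φ1→sprk] = [11664, 58320]
r5 m[φ2→slip] = [4860, 19440]
r5 m[φ2→sun] = [90, 120]
r5 m[φ3→snow] = [11664, 58320]
r5 m[φ3→sun] = [6, 6]
r5 m[φ4→cld] = [19440, 58320]
r5 m[φ4→slip] = [25, 15]
r5 m[φ5→wet] = [11664, 58320]
r5 m[φ5→sun] = [2, 5]
r5 m[φ6→cld] = [1, 5]
r5 m[ice→φ0] = [1, 1]
r5 m[wet→φ5] = [1, 1]
r5 m[cld→φ4] = [1, 5]
r5 m[cld→φ6] = [8, 24]
r5 m[snow→φ3] = [1, 1]
r5 m[slip→φ2] = [25, 15]
r5 m[slip→φ4] = [4860, 19440]
r5 m[sun→φ0] = [1944, 6480]
r5 m[sun→φ1] = [1296, 6480]
r5 m[sun→φ2] = [648, 2430]
r5 m[sun→φ3] = [1944, 9720]
r5 m[sun→φ5] = [5832, 11664]
r5 m[sprk→φ1] = [1, 1]
r6 m[φ0→ice] = [51840, 58320]
r6 m[φ0→sun] = [6, 9]
r6 m[φ1→sun] = [9, 9]
r6 m[φ1→sprk] = [11664, 58320]
r6 m[φ2→slip] = [4860, 19440]
r6 m[φ2→sun] = [90, 120]
r6 m[φ3→snow] = [11664, 58320]
r6 m[φ3→sun] = [6, 6]
r6 m[φ4→cld] = [19440, 58320]
r6 m[φ4→slip] = [25, 15]
r6 m[φ5→wet] = [11664, 58320]
r6 m[φ5→sun] = [2, 5]
r6 m[φ6→cld] = [1, 5]
r6 m[ice→φ0] = [1, 1]
r6 m[wet→φ5] = [1, 1]
r6 m[cld→φ4] = [1, 5]
r6 m[cld→φ6] = [19440, 58320]
r6 m[snow→φ3] = [1, 1]
r6 m[slip→φ2] = [25, 15]
r6 m[slip→φ4] = [4860, 19440]
r6 m[sun→φ0] = [9720, 32400]
r6 m[sun→φ1] = [6480, 32400]
r6 m[sun→φ2] = [648, 2430]
r6 m[sun→φ3] = [9720, 48600]
r6 m[sun→φ5] = [29160, 58320]
r6 m[sprk→φ1] = [1, 1]
r7 m[φ0→ice] = [259200, 291600]
r7 m[φ0→sun] = [6, 9]
r7 m[φ1→sun] = [9, 9]
r7 m[φ1→sprk] = [58320, 291600]
r7 m[φ2→slip] = [4860, 19440]
r7 m[φ2→sun] = [90, 120]
r7 m[φ3→snow] = [58320, 291600]
r7 m[φ3→sun] = [6, 6]
r7 m[φ4→cld] = [19440, 58320]
r7 m[φ4→slip] = [25, 15]
r7 m[φ5→wet] = [58320, 291600]
r7 m[φ5→sun] = [2, 5]
r7 m[φ6→cld] = [1, 5]
r7 m[ice→φ0] = [1, 1]
r7 m[wet→φ5] = [1, 1]
r7 m[cld→φ4] = [1, 5]
r7 m[cld→φ6] = [19440, 58320]
r7 m[snow→φ3] = [1, 1]
r7 m[slip→φ2] = [25, 15]
r7 m[slip→φ4] = [4860, 19440]
r7 m[sun→φ0] = [9720, 32400]
r7 m[sun→φ1] = [6480, 32400]
r7 m[sun→φ2] = [648, 2430]
r7 m[sun→φ3] = [9720, 48600]
r7 m[sun→φ5] = [29160, 58320]
r7 m[sprk→φ1] = [1, 1]
r8 m[φ0→ice] = [259200, 291600]
r8 m[φ0→sun] = [6, 9]
r8 m[φ1→sun] = [9, 9]
r8 m[φ1→sprk] = [58320, 291600]
r8 m[φ2→slip] = [4860, 19440]
r8 m[φ2→sun] = [90, 120]
r8 m[φ3→snow] = [58320, 291600]
r8 m[φ3→sun] = [6, 6]
r8 m[φ4→cld] = [19440, 58320]
r8 m[φ4→slip] = [25, 15]
r8 m[φ5→wet] = [58320, 291600]
r8 m[φ5→sun] = [2, 5]
r8 m[φ6→cld] = [1, 5]
r8 m[ice→φ0] = [1, 1]
r8 m[wet→φ5] = [1, 1]
r8 m[cld→φ4] = [1, 5]
r8 m[cld→φ6] = [19440, 58320]
r8 m[snow→φ3] = [1, 1]
r8 m[slip→φ2] = [25, 15]
r8 m[slip→φ4] = [4860, 19440]
r8 m[sun→φ0] = [9720, 32400]
r8 m[sun→φ1] = [6480, 32400]
r8 m[sun→φ2] = [648, 2430]
r8 m[sun→φ3] = [9720, 48600]
r8 m[sun→φ5] = [29160, 58320]
r8 m[sprk→φ1] = [1, 1]
fixed point reached at round 8
traceback from ice: (ice=1, wet=1, cld=1, snow=1, slip=1, sun=1, sprk=1), score=291600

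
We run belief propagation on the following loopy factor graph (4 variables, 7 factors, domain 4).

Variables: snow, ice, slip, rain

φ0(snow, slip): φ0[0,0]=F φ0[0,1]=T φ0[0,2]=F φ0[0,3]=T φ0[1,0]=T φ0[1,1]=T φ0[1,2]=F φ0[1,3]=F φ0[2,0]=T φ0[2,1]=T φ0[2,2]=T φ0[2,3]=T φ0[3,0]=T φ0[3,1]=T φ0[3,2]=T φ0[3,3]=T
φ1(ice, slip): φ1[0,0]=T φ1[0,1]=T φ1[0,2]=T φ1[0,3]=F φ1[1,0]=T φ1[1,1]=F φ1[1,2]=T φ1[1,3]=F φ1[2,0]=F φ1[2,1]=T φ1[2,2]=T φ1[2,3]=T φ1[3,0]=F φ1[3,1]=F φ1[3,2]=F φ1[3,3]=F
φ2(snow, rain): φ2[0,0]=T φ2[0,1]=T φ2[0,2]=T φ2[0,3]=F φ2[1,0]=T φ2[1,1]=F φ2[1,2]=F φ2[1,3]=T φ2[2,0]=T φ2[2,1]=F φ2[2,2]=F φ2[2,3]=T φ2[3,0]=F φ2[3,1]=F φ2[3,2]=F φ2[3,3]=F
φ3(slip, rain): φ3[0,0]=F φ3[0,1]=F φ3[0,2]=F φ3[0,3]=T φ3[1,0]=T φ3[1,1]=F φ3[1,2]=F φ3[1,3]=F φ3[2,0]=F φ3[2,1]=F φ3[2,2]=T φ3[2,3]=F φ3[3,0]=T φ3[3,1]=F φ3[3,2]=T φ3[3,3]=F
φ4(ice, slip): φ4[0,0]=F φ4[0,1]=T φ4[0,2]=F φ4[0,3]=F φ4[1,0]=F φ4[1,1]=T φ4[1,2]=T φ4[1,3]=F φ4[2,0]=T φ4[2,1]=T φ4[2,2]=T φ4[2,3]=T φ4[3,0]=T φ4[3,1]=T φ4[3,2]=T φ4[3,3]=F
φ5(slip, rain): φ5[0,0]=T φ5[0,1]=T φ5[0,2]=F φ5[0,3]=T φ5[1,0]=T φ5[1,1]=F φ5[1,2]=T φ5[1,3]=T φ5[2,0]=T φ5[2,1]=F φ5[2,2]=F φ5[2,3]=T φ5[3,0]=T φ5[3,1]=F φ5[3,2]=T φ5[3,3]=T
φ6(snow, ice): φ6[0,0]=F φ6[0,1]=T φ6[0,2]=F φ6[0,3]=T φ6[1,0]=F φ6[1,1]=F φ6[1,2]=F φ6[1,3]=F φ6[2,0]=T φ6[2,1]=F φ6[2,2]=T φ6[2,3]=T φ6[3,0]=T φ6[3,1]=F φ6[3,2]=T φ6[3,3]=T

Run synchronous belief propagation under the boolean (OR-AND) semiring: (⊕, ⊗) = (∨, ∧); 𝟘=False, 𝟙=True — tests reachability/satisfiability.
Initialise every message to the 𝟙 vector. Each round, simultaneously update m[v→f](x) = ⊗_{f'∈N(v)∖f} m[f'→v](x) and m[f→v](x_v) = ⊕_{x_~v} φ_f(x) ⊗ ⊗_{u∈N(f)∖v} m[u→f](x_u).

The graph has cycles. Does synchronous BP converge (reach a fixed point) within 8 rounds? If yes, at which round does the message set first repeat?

CONVERGED at round 3

init: all messages = 𝟙 over 4 values
r1 m[φ0→snow] = [T, T, T, T]
r1 m[φ0→slip] = [T, T, T, T]
r1 m[φ1→ice] = [T, T, T, F]
r1 m[φ1→slip] = [T, T, T, T]
r1 m[φ2→snow] = [T, T, T, F]
r1 m[φ2→rain] = [T, T, T, T]
r1 m[φ3→slip] = [T, T, T, T]
r1 m[φ3→rain] = [T, F, T, T]
r1 m[φ4→ice] = [T, T, T, T]
r1 m[φ4→slip] = [T, T, T, T]
r1 m[φ5→slip] = [T, T, T, T]
r1 m[φ5→rain] = [T, T, T, T]
r1 m[φ6→snow] = [T, F, T, T]
r1 m[φ6→ice] = [T, T, T, T]
r1 m[snow→φ0] = [T, T, T, T]
r1 m[snow→φ2] = [T, T, T, T]
r1 m[snow→φ6] = [T, T, T, T]
r1 m[ice→φ1] = [T, T, T, T]
r1 m[ice→φ4] = [T, T, T, T]
r1 m[ice→φ6] = [T, T, T, T]
r1 m[slip→φ0] = [T, T, T, T]
r1 m[slip→φ1] = [T, T, T, T]
r1 m[slip→φ3] = [T, T, T, T]
r1 m[slip→φ4] = [T, T, T, T]
r1 m[slip→φ5] = [T, T, T, T]
r1 m[rain→φ2] = [T, T, T, T]
r1 m[rain→φ3] = [T, T, T, T]
r1 m[rain→φ5] = [T, T, T, T]
r2 m[φ0→snow] = [T, T, T, T]
r2 m[φ0→slip] = [T, T, T, T]
r2 m[φ1→ice] = [T, T, T, F]
r2 m[φ1→slip] = [T, T, T, T]
r2 m[φ2→snow] = [T, T, T, F]
r2 m[φ2→rain] = [T, T, T, T]
r2 m[φ3→slip] = [T, T, T, T]
r2 m[φ3→rain] = [T, F, T, T]
r2 m[φ4→ice] = [T, T, T, T]
r2 m[φ4→slip] = [T, T, T, T]
r2 m[φ5→slip] = [T, T, T, T]
r2 m[φ5→rain] = [T, T, T, T]
r2 m[φ6→snow] = [T, F, T, T]
r2 m[φ6→ice] = [T, T, T, T]
r2 m[snow→φ0] = [T, F, T, F]
r2 m[snow→φ2] = [T, F, T, T]
r2 m[snow→φ6] = [T, T, T, F]
r2 m[ice→φ1] = [T, T, T, T]
r2 m[ice→φ4] = [T, T, T, F]
r2 m[ice→φ6] = [T, T, T, F]
r2 m[slip→φ0] = [T, T, T, T]
r2 m[slip→φ1] = [T, T, T, T]
r2 m[slip→φ3] = [T, T, T, T]
r2 m[slip→φ4] = [T, T, T, T]
r2 m[slip→φ5] = [T, T, T, T]
r2 m[rain→φ2] = [T, F, T, T]
r2 m[rain→φ3] = [T, T, T, T]
r2 m[rain→φ5] = [T, F, T, T]
r3 m[φ0→snow] = [T, T, T, T]
r3 m[φ0→slip] = [T, T, T, T]
r3 m[φ1→ice] = [T, T, T, F]
r3 m[φ1→slip] = [T, T, T, T]
r3 m[φ2→snow] = [T, T, T, F]
r3 m[φ2→rain] = [T, T, T, T]
r3 m[φ3→slip] = [T, T, T, T]
r3 m[φ3→rain] = [T, F, T, T]
r3 m[φ4→ice] = [T, T, T, T]
r3 m[φ4→slip] = [T, T, T, T]
r3 m[φ5→slip] = [T, T, T, T]
r3 m[φ5→rain] = [T, T, T, T]
r3 m[φ6→snow] = [T, F, T, T]
r3 m[φ6→ice] = [T, T, T, T]
r3 m[snow→φ0] = [T, F, T, F]
r3 m[snow→φ2] = [T, F, T, T]
r3 m[snow→φ6] = [T, T, T, F]
r3 m[ice→φ1] = [T, T, T, T]
r3 m[ice→φ4] = [T, T, T, F]
r3 m[ice→φ6] = [T, T, T, F]
r3 m[slip→φ0] = [T, T, T, T]
r3 m[slip→φ1] = [T, T, T, T]
r3 m[slip→φ3] = [T, T, T, T]
r3 m[slip→φ4] = [T, T, T, T]
r3 m[slip→φ5] = [T, T, T, T]
r3 m[rain→φ2] = [T, F, T, T]
r3 m[rain→φ3] = [T, T, T, T]
r3 m[rain→φ5] = [T, F, T, T]
fixed point reached at round 3
messages reach a fixed point at round 3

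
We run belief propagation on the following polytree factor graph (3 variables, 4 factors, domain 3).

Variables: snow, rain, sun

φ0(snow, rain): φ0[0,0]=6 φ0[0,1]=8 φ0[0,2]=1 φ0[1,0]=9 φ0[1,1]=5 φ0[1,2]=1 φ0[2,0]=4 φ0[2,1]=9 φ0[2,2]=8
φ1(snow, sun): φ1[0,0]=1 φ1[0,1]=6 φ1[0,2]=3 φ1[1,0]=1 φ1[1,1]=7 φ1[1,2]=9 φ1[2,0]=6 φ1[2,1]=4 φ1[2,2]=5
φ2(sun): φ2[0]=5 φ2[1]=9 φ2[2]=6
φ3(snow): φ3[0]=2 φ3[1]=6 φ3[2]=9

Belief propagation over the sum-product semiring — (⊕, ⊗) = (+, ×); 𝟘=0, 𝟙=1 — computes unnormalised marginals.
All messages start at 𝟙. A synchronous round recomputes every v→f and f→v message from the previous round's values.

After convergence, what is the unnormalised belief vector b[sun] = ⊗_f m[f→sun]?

b[sun] = [6270, 14094, 11070]

init: all messages = 𝟙 over 3 values
r1 m[φ0→snow] = [15, 15, 21]
r1 m[φ0→rain] = [19, 22, 10]
r1 m[φ1→snow] = [10, 17, 15]
r1 m[φ1→sun] = [8, 17, 17]
r1 m[φ2→sun] = [5, 9, 6]
r1 m[φ3→snow] = [2, 6, 9]
r1 m[snow→φ0] = [1, 1, 1]
r1 m[snow→φ1] = [1, 1, 1]
r1 m[snow→φ3] = [1, 1, 1]
r1 m[rain→φ0] = [1, 1, 1]
r1 m[sun→φ1] = [1, 1, 1]
r1 m[sun→φ2] = [1, 1, 1]
r2 m[φ0→snow] = [15, 15, 21]
r2 m[φ0→rain] = [19, 22, 10]
r2 m[φ1→snow] = [10, 17, 15]
r2 m[φ1→sun] = [8, 17, 17]
r2 m[φ2→sun] = [5, 9, 6]
r2 m[φ3→snow] = [2, 6, 9]
r2 m[snow→φ0] = [20, 102, 135]
r2 m[snow→φ1] = [30, 90, 189]
r2 m[snow→φ3] = [150, 255, 315]
r2 m[rain→φ0] = [1, 1, 1]
r2 m[sun→φ1] = [5, 9, 6]
r2 m[sun→φ2] = [8, 17, 17]
r3 m[φ0→snow] = [15, 15, 21]
r3 m[φ0→rain] = [1578, 1885, 1202]
r3 m[φ1→snow] = [77, 122, 96]
r3 m[φ1→sun] = [1254, 1566, 1845]
r3 m[φ2→sun] = [5, 9, 6]
r3 m[φ3→snow] = [2, 6, 9]
r3 m[snow→φ0] = [20, 102, 135]
r3 m[snow→φ1] = [30, 90, 189]
r3 m[snow→φ3] = [150, 255, 315]
r3 m[rain→φ0] = [1, 1, 1]
r3 m[sun→φ1] = [5, 9, 6]
r3 m[sun→φ2] = [8, 17, 17]
r4 m[φ0→snow] = [15, 15, 21]
r4 m[φ0→rain] = [1578, 1885, 1202]
r4 m[φ1→snow] = [77, 122, 96]
r4 m[φ1→sun] = [1254, 1566, 1845]
r4 m[φ2→sun] = [5, 9, 6]
r4 m[φ3→snow] = [2, 6, 9]
r4 m[snow→φ0] = [154, 732, 864]
r4 m[snow→φ1] = [30, 90, 189]
r4 m[snow→φ3] = [1155, 1830, 2016]
r4 m[rain→φ0] = [1, 1, 1]
r4 m[sun→φ1] = [5, 9, 6]
r4 m[sun→φ2] = [1254, 1566, 1845]
r5 m[φ0→snow] = [15, 15, 21]
r5 m[φ0→rain] = [10968, 12668, 7798]
r5 m[φ1→snow] = [77, 122, 96]
r5 m[φ1→sun] = [1254, 1566, 1845]
r5 m[φ2→sun] = [5, 9, 6]
r5 m[φ3→snow] = [2, 6, 9]
r5 m[snow→φ0] = [154, 732, 864]
r5 m[snow→φ1] = [30, 90, 189]
r5 m[snow→φ3] = [1155, 1830, 2016]
r5 m[rain→φ0] = [1, 1, 1]
r5 m[sun→φ1] = [5, 9, 6]
r5 m[sun→φ2] = [1254, 1566, 1845]
r6 m[φ0→snow] = [15, 15, 21]
r6 m[φ0→rain] = [10968, 12668, 7798]
r6 m[φ1→snow] = [77, 122, 96]
r6 m[φ1→sun] = [1254, 1566, 1845]
r6 m[φ2→sun] = [5, 9, 6]
r6 m[φ3→snow] = [2, 6, 9]
r6 m[snow→φ0] = [154, 732, 864]
r6 m[snow→φ1] = [30, 90, 189]
r6 m[snow→φ3] = [1155, 1830, 2016]
r6 m[rain→φ0] = [1, 1, 1]
r6 m[sun→φ1] = [5, 9, 6]
r6 m[sun→φ2] = [1254, 1566, 1845]
fixed point reached at round 6
b[sun] = ⊗ incoming = [6270, 14094, 11070]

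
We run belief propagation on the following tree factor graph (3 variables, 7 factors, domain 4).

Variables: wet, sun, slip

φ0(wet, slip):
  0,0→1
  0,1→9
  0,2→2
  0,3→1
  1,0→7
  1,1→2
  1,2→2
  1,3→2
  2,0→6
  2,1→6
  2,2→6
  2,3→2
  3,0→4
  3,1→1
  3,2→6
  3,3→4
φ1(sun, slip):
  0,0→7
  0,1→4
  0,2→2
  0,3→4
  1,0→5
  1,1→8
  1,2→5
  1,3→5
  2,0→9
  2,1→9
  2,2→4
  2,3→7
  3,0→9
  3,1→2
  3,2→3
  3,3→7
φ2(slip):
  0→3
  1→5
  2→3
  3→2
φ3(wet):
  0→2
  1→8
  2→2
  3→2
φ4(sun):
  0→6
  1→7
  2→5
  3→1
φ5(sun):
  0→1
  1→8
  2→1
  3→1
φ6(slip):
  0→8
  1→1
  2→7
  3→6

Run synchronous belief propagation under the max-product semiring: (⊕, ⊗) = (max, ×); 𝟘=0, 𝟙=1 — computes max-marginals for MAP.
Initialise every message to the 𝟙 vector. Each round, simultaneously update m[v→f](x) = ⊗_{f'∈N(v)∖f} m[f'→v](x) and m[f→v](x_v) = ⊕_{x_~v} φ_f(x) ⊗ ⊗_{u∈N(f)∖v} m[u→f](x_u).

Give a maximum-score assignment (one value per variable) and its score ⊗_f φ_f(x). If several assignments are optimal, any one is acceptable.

init: all messages = 𝟙 over 4 values
r1 m[φ0→wet] = [9, 7, 6, 6]
r1 m[φ0→slip] = [7, 9, 6, 4]
r1 m[φ1→sun] = [7, 8, 9, 9]
r1 m[φ1→slip] = [9, 9, 5, 7]
r1 m[φ2→slip] = [3, 5, 3, 2]
r1 m[φ3→wet] = [2, 8, 2, 2]
r1 m[φ4→sun] = [6, 7, 5, 1]
r1 m[φ5→sun] = [1, 8, 1, 1]
r1 m[φ6→slip] = [8, 1, 7, 6]
r1 m[wet→φ0] = [1, 1, 1, 1]
r1 m[wet→φ3] = [1, 1, 1, 1]
r1 m[sun→φ1] = [1, 1, 1, 1]
r1 m[sun→φ4] = [1, 1, 1, 1]
r1 m[sun→φ5] = [1, 1, 1, 1]
r1 m[slip→φ0] = [1, 1, 1, 1]
r1 m[slip→φ1] = [1, 1, 1, 1]
r1 m[slip→φ2] = [1, 1, 1, 1]
r1 m[slip→φ6] = [1, 1, 1, 1]
r2 m[φ0→wet] = [9, 7, 6, 6]
r2 m[φ0→slip] = [7, 9, 6, 4]
r2 m[φ1→sun] = [7, 8, 9, 9]
r2 m[φ1→slip] = [9, 9, 5, 7]
r2 m[φ2→slip] = [3, 5, 3, 2]
r2 m[φ3→wet] = [2, 8, 2, 2]
r2 m[φ4→sun] = [6, 7, 5, 1]
r2 m[φ5→sun] = [1, 8, 1, 1]
r2 m[φ6→slip] = [8, 1, 7, 6]
r2 m[wet→φ0] = [2, 8, 2, 2]
r2 m[wet→φ3] = [9, 7, 6, 6]
r2 m[sun→φ1] = [6, 56, 5, 1]
r2 m[sun→φ4] = [7, 64, 9, 9]
r2 m[sun→φ5] = [42, 56, 45, 9]
r2 m[slip→φ0] = [216, 45, 105, 84]
r2 m[slip→φ1] = [168, 45, 126, 48]
r2 m[slip→φ2] = [504, 81, 210, 168]
r2 m[slip→φ6] = [189, 405, 90, 56]
r3 m[φ0→wet] = [405, 1512, 1296, 864]
r3 m[φ0→slip] = [56, 18, 16, 16]
r3 m[φ1→sun] = [1176, 840, 1512, 1512]
r3 m[φ1→slip] = [280, 448, 280, 280]
r3 m[φ2→slip] = [3, 5, 3, 2]
r3 m[φ3→wet] = [2, 8, 2, 2]
r3 m[φ4→sun] = [6, 7, 5, 1]
r3 m[φ5→sun] = [1, 8, 1, 1]
r3 m[φ6→slip] = [8, 1, 7, 6]
r3 m[wet→φ0] = [2, 8, 2, 2]
r3 m[wet→φ3] = [9, 7, 6, 6]
r3 m[sun→φ1] = [6, 56, 5, 1]
r3 m[sun→φ4] = [7, 64, 9, 9]
r3 m[sun→φ5] = [42, 56, 45, 9]
r3 m[slip→φ0] = [216, 45, 105, 84]
r3 m[slip→φ1] = [168, 45, 126, 48]
r3 m[slip→φ2] = [504, 81, 210, 168]
r3 m[slip→φ6] = [189, 405, 90, 56]
r4 m[φ0→wet] = [405, 1512, 1296, 864]
r4 m[φ0→slip] = [56, 18, 16, 16]
r4 m[φ1→sun] = [1176, 840, 1512, 1512]
r4 m[φ1→slip] = [280, 448, 280, 280]
r4 m[φ2→slip] = [3, 5, 3, 2]
r4 m[φ3→wet] = [2, 8, 2, 2]
r4 m[φ4→sun] = [6, 7, 5, 1]
r4 m[φ5→sun] = [1, 8, 1, 1]
r4 m[φ6→slip] = [8, 1, 7, 6]
r4 m[wet→φ0] = [2, 8, 2, 2]
r4 m[wet→φ3] = [405, 1512, 1296, 864]
r4 m[sun→φ1] = [6, 56, 5, 1]
r4 m[sun→φ4] = [1176, 6720, 1512, 1512]
r4 m[sun→φ5] = [7056, 5880, 7560, 1512]
r4 m[slip→φ0] = [6720, 2240, 5880, 3360]
r4 m[slip→φ1] = [1344, 90, 336, 192]
r4 m[slip→φ2] = [125440, 8064, 31360, 26880]
r4 m[slip→φ6] = [47040, 40320, 13440, 8960]
r5 m[φ0→wet] = [20160, 47040, 40320, 35280]
r5 m[φ0→slip] = [56, 18, 16, 16]
r5 m[φ1→sun] = [9408, 6720, 12096, 12096]
r5 m[φ1→slip] = [280, 448, 280, 280]
r5 m[φ2→slip] = [3, 5, 3, 2]
r5 m[φ3→wet] = [2, 8, 2, 2]
r5 m[φ4→sun] = [6, 7, 5, 1]
r5 m[φ5→sun] = [1, 8, 1, 1]
r5 m[φ6→slip] = [8, 1, 7, 6]
r5 m[wet→φ0] = [2, 8, 2, 2]
r5 m[wet→φ3] = [405, 1512, 1296, 864]
r5 m[sun→φ1] = [6, 56, 5, 1]
r5 m[sun→φ4] = [1176, 6720, 1512, 1512]
r5 m[sun→φ5] = [7056, 5880, 7560, 1512]
r5 m[slip→φ0] = [6720, 2240, 5880, 3360]
r5 m[slip→φ1] = [1344, 90, 336, 192]
r5 m[slip→φ2] = [125440, 8064, 31360, 26880]
r5 m[slip→φ6] = [47040, 40320, 13440, 8960]
r6 m[φ0→wet] = [20160, 47040, 40320, 35280]
r6 m[φ0→slip] = [56, 18, 16, 16]
r6 m[φ1→sun] = [9408, 6720, 12096, 12096]
r6 m[φ1→slip] = [280, 448, 280, 280]
r6 m[φ2→slip] = [3, 5, 3, 2]
r6 m[φ3→wet] = [2, 8, 2, 2]
r6 m[φ4→sun] = [6, 7, 5, 1]
r6 m[φ5→sun] = [1, 8, 1, 1]
r6 m[φ6→slip] = [8, 1, 7, 6]
r6 m[wet→φ0] = [2, 8, 2, 2]
r6 m[wet→φ3] = [20160, 47040, 40320, 35280]
r6 m[sun→φ1] = [6, 56, 5, 1]
r6 m[sun→φ4] = [9408, 53760, 12096, 12096]
r6 m[sun→φ5] = [56448, 47040, 60480, 12096]
r6 m[slip→φ0] = [6720, 2240, 5880, 3360]
r6 m[slip→φ1] = [1344, 90, 336, 192]
r6 m[slip→φ2] = [125440, 8064, 31360, 26880]
r6 m[slip→φ6] = [47040, 40320, 13440, 8960]
r7 m[φ0→wet] = [20160, 47040, 40320, 35280]
r7 m[φ0→slip] = [56, 18, 16, 16]
r7 m[φ1→sun] = [9408, 6720, 12096, 12096]
r7 m[φ1→slip] = [280, 448, 280, 280]
r7 m[φ2→slip] = [3, 5, 3, 2]
r7 m[φ3→wet] = [2, 8, 2, 2]
r7 m[φ4→sun] = [6, 7, 5, 1]
r7 m[φ5→sun] = [1, 8, 1, 1]
r7 m[φ6→slip] = [8, 1, 7, 6]
r7 m[wet→φ0] = [2, 8, 2, 2]
r7 m[wet→φ3] = [20160, 47040, 40320, 35280]
r7 m[sun→φ1] = [6, 56, 5, 1]
r7 m[sun→φ4] = [9408, 53760, 12096, 12096]
r7 m[sun→φ5] = [56448, 47040, 60480, 12096]
r7 m[slip→φ0] = [6720, 2240, 5880, 3360]
r7 m[slip→φ1] = [1344, 90, 336, 192]
r7 m[slip→φ2] = [125440, 8064, 31360, 26880]
r7 m[slip→φ6] = [47040, 40320, 13440, 8960]
fixed point reached at round 7
traceback from wet: (wet=1, sun=1, slip=0), score=376320

assignment: (wet=1, sun=1, slip=0); score = 376320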